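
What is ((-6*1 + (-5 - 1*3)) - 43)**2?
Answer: 3249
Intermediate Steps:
((-6*1 + (-5 - 1*3)) - 43)**2 = ((-6 + (-5 - 3)) - 43)**2 = ((-6 - 8) - 43)**2 = (-14 - 43)**2 = (-57)**2 = 3249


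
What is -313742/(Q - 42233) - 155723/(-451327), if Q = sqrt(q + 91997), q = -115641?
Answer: 481381390003637/61923797947007 + 48268*I*sqrt(5911)/137203841 ≈ 7.7738 + 0.027047*I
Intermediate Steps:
Q = 2*I*sqrt(5911) (Q = sqrt(-115641 + 91997) = sqrt(-23644) = 2*I*sqrt(5911) ≈ 153.77*I)
-313742/(Q - 42233) - 155723/(-451327) = -313742/(2*I*sqrt(5911) - 42233) - 155723/(-451327) = -313742/(-42233 + 2*I*sqrt(5911)) - 155723*(-1/451327) = -313742/(-42233 + 2*I*sqrt(5911)) + 155723/451327 = 155723/451327 - 313742/(-42233 + 2*I*sqrt(5911))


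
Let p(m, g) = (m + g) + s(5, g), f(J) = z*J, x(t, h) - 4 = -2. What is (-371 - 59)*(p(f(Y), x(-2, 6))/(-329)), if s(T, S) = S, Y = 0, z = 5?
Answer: 1720/329 ≈ 5.2280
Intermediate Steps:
x(t, h) = 2 (x(t, h) = 4 - 2 = 2)
f(J) = 5*J
p(m, g) = m + 2*g (p(m, g) = (m + g) + g = (g + m) + g = m + 2*g)
(-371 - 59)*(p(f(Y), x(-2, 6))/(-329)) = (-371 - 59)*((5*0 + 2*2)/(-329)) = -430*(0 + 4)*(-1)/329 = -1720*(-1)/329 = -430*(-4/329) = 1720/329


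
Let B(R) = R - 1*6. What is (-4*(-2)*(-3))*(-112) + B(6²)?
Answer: 2718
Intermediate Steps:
B(R) = -6 + R (B(R) = R - 6 = -6 + R)
(-4*(-2)*(-3))*(-112) + B(6²) = (-4*(-2)*(-3))*(-112) + (-6 + 6²) = (8*(-3))*(-112) + (-6 + 36) = -24*(-112) + 30 = 2688 + 30 = 2718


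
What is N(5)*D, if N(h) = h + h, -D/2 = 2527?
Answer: -50540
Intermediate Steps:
D = -5054 (D = -2*2527 = -5054)
N(h) = 2*h
N(5)*D = (2*5)*(-5054) = 10*(-5054) = -50540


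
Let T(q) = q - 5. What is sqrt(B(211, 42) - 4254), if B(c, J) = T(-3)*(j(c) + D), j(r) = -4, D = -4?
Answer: I*sqrt(4190) ≈ 64.73*I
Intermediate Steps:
T(q) = -5 + q
B(c, J) = 64 (B(c, J) = (-5 - 3)*(-4 - 4) = -8*(-8) = 64)
sqrt(B(211, 42) - 4254) = sqrt(64 - 4254) = sqrt(-4190) = I*sqrt(4190)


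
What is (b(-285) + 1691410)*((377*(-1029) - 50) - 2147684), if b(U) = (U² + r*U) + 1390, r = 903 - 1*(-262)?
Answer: -3656431814000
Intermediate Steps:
r = 1165 (r = 903 + 262 = 1165)
b(U) = 1390 + U² + 1165*U (b(U) = (U² + 1165*U) + 1390 = 1390 + U² + 1165*U)
(b(-285) + 1691410)*((377*(-1029) - 50) - 2147684) = ((1390 + (-285)² + 1165*(-285)) + 1691410)*((377*(-1029) - 50) - 2147684) = ((1390 + 81225 - 332025) + 1691410)*((-387933 - 50) - 2147684) = (-249410 + 1691410)*(-387983 - 2147684) = 1442000*(-2535667) = -3656431814000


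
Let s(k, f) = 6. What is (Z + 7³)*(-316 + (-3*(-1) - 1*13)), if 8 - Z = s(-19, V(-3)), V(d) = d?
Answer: -112470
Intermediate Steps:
Z = 2 (Z = 8 - 1*6 = 8 - 6 = 2)
(Z + 7³)*(-316 + (-3*(-1) - 1*13)) = (2 + 7³)*(-316 + (-3*(-1) - 1*13)) = (2 + 343)*(-316 + (3 - 13)) = 345*(-316 - 10) = 345*(-326) = -112470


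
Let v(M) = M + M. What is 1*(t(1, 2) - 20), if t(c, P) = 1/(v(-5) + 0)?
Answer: -201/10 ≈ -20.100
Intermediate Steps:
v(M) = 2*M
t(c, P) = -⅒ (t(c, P) = 1/(2*(-5) + 0) = 1/(-10 + 0) = 1/(-10) = -⅒)
1*(t(1, 2) - 20) = 1*(-⅒ - 20) = 1*(-201/10) = -201/10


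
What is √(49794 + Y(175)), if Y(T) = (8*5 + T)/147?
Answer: √21959799/21 ≈ 223.15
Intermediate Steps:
Y(T) = 40/147 + T/147 (Y(T) = (40 + T)*(1/147) = 40/147 + T/147)
√(49794 + Y(175)) = √(49794 + (40/147 + (1/147)*175)) = √(49794 + (40/147 + 25/21)) = √(49794 + 215/147) = √(7319933/147) = √21959799/21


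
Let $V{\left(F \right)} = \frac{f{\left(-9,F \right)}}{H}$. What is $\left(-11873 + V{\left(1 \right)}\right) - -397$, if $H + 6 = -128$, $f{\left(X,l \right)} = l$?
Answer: $- \frac{1537785}{134} \approx -11476.0$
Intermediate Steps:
$H = -134$ ($H = -6 - 128 = -134$)
$V{\left(F \right)} = - \frac{F}{134}$ ($V{\left(F \right)} = \frac{F}{-134} = F \left(- \frac{1}{134}\right) = - \frac{F}{134}$)
$\left(-11873 + V{\left(1 \right)}\right) - -397 = \left(-11873 - \frac{1}{134}\right) - -397 = \left(-11873 - \frac{1}{134}\right) + 397 = - \frac{1590983}{134} + 397 = - \frac{1537785}{134}$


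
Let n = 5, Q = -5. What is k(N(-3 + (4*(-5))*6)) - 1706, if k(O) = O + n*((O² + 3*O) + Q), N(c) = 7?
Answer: -1374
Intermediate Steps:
k(O) = -25 + 5*O² + 16*O (k(O) = O + 5*((O² + 3*O) - 5) = O + 5*(-5 + O² + 3*O) = O + (-25 + 5*O² + 15*O) = -25 + 5*O² + 16*O)
k(N(-3 + (4*(-5))*6)) - 1706 = (-25 + 5*7² + 16*7) - 1706 = (-25 + 5*49 + 112) - 1706 = (-25 + 245 + 112) - 1706 = 332 - 1706 = -1374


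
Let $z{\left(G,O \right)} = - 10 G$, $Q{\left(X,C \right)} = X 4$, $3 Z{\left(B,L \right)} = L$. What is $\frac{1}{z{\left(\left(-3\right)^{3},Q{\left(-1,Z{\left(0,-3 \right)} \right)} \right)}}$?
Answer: $\frac{1}{270} \approx 0.0037037$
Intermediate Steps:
$Z{\left(B,L \right)} = \frac{L}{3}$
$Q{\left(X,C \right)} = 4 X$
$\frac{1}{z{\left(\left(-3\right)^{3},Q{\left(-1,Z{\left(0,-3 \right)} \right)} \right)}} = \frac{1}{\left(-10\right) \left(-3\right)^{3}} = \frac{1}{\left(-10\right) \left(-27\right)} = \frac{1}{270}$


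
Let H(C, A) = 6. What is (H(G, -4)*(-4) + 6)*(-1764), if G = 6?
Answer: 31752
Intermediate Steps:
(H(G, -4)*(-4) + 6)*(-1764) = (6*(-4) + 6)*(-1764) = (-24 + 6)*(-1764) = -18*(-1764) = 31752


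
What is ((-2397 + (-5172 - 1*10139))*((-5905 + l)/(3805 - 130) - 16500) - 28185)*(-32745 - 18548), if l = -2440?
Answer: -11015818486869361/735 ≈ -1.4988e+13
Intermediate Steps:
((-2397 + (-5172 - 1*10139))*((-5905 + l)/(3805 - 130) - 16500) - 28185)*(-32745 - 18548) = ((-2397 + (-5172 - 1*10139))*((-5905 - 2440)/(3805 - 130) - 16500) - 28185)*(-32745 - 18548) = ((-2397 + (-5172 - 10139))*(-8345/3675 - 16500) - 28185)*(-51293) = ((-2397 - 15311)*(-8345*1/3675 - 16500) - 28185)*(-51293) = (-17708*(-1669/735 - 16500) - 28185)*(-51293) = (-17708*(-12129169/735) - 28185)*(-51293) = (214783324652/735 - 28185)*(-51293) = (214762608677/735)*(-51293) = -11015818486869361/735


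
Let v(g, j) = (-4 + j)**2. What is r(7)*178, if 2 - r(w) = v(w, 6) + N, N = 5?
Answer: -1246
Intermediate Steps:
r(w) = -7 (r(w) = 2 - ((-4 + 6)**2 + 5) = 2 - (2**2 + 5) = 2 - (4 + 5) = 2 - 1*9 = 2 - 9 = -7)
r(7)*178 = -7*178 = -1246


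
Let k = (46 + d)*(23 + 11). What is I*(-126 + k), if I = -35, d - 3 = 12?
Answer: -68180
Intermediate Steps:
d = 15 (d = 3 + 12 = 15)
k = 2074 (k = (46 + 15)*(23 + 11) = 61*34 = 2074)
I*(-126 + k) = -35*(-126 + 2074) = -35*1948 = -68180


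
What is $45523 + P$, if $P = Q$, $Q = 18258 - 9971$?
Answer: $53810$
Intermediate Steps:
$Q = 8287$
$P = 8287$
$45523 + P = 45523 + 8287 = 53810$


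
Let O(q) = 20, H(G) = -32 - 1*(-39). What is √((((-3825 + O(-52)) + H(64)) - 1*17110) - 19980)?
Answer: 2*I*√10222 ≈ 202.21*I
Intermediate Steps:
H(G) = 7 (H(G) = -32 + 39 = 7)
√((((-3825 + O(-52)) + H(64)) - 1*17110) - 19980) = √((((-3825 + 20) + 7) - 1*17110) - 19980) = √(((-3805 + 7) - 17110) - 19980) = √((-3798 - 17110) - 19980) = √(-20908 - 19980) = √(-40888) = 2*I*√10222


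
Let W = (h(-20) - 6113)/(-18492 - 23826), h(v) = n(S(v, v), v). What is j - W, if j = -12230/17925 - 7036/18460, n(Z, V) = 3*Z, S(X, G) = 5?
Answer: -28181527898/23338059615 ≈ -1.2075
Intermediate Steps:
h(v) = 15 (h(v) = 3*5 = 15)
j = -3518861/3308955 (j = -12230*1/17925 - 7036*1/18460 = -2446/3585 - 1759/4615 = -3518861/3308955 ≈ -1.0634)
W = 3049/21159 (W = (15 - 6113)/(-18492 - 23826) = -6098/(-42318) = -6098*(-1/42318) = 3049/21159 ≈ 0.14410)
j - W = -3518861/3308955 - 1*3049/21159 = -3518861/3308955 - 3049/21159 = -28181527898/23338059615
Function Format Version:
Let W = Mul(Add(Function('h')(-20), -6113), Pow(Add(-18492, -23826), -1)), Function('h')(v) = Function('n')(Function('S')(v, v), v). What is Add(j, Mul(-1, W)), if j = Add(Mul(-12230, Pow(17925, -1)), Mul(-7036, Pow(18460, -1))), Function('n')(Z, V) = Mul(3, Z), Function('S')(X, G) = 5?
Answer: Rational(-28181527898, 23338059615) ≈ -1.2075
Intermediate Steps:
Function('h')(v) = 15 (Function('h')(v) = Mul(3, 5) = 15)
j = Rational(-3518861, 3308955) (j = Add(Mul(-12230, Rational(1, 17925)), Mul(-7036, Rational(1, 18460))) = Add(Rational(-2446, 3585), Rational(-1759, 4615)) = Rational(-3518861, 3308955) ≈ -1.0634)
W = Rational(3049, 21159) (W = Mul(Add(15, -6113), Pow(Add(-18492, -23826), -1)) = Mul(-6098, Pow(-42318, -1)) = Mul(-6098, Rational(-1, 42318)) = Rational(3049, 21159) ≈ 0.14410)
Add(j, Mul(-1, W)) = Add(Rational(-3518861, 3308955), Mul(-1, Rational(3049, 21159))) = Add(Rational(-3518861, 3308955), Rational(-3049, 21159)) = Rational(-28181527898, 23338059615)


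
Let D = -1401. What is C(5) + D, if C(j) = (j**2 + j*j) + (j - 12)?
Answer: -1358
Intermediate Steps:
C(j) = -12 + j + 2*j**2 (C(j) = (j**2 + j**2) + (-12 + j) = 2*j**2 + (-12 + j) = -12 + j + 2*j**2)
C(5) + D = (-12 + 5 + 2*5**2) - 1401 = (-12 + 5 + 2*25) - 1401 = (-12 + 5 + 50) - 1401 = 43 - 1401 = -1358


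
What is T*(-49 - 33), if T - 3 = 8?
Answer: -902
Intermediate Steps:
T = 11 (T = 3 + 8 = 11)
T*(-49 - 33) = 11*(-49 - 33) = 11*(-82) = -902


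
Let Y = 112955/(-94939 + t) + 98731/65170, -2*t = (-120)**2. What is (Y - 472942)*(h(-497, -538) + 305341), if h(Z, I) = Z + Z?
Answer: -958111064841782940747/6656398630 ≈ -1.4394e+11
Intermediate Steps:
h(Z, I) = 2*Z
t = -7200 (t = -1/2*(-120)**2 = -1/2*14400 = -7200)
Y = 2723008259/6656398630 (Y = 112955/(-94939 - 7200) + 98731/65170 = 112955/(-102139) + 98731*(1/65170) = 112955*(-1/102139) + 98731/65170 = -112955/102139 + 98731/65170 = 2723008259/6656398630 ≈ 0.40908)
(Y - 472942)*(h(-497, -538) + 305341) = (2723008259/6656398630 - 472942)*(2*(-497) + 305341) = -3148087757861201*(-994 + 305341)/6656398630 = -3148087757861201/6656398630*304347 = -958111064841782940747/6656398630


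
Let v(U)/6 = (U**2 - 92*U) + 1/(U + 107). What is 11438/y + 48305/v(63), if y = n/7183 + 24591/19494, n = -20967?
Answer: -497760271412628139/72085702048005 ≈ -6905.1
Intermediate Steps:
v(U) = -552*U + 6*U**2 + 6/(107 + U) (v(U) = 6*((U**2 - 92*U) + 1/(U + 107)) = 6*((U**2 - 92*U) + 1/(107 + U)) = 6*(U**2 + 1/(107 + U) - 92*U) = -552*U + 6*U**2 + 6/(107 + U))
y = -77364515/46675134 (y = -20967/7183 + 24591/19494 = -20967*1/7183 + 24591*(1/19494) = -20967/7183 + 8197/6498 = -77364515/46675134 ≈ -1.6575)
11438/y + 48305/v(63) = 11438/(-77364515/46675134) + 48305/((6*(1 + 63**3 - 9844*63 + 15*63**2)/(107 + 63))) = 11438*(-46675134/77364515) + 48305/((6*(1 + 250047 - 620172 + 15*3969)/170)) = -533870182692/77364515 + 48305/((6*(1/170)*(1 + 250047 - 620172 + 59535))) = -533870182692/77364515 + 48305/((6*(1/170)*(-310589))) = -533870182692/77364515 + 48305/(-931767/85) = -533870182692/77364515 + 48305*(-85/931767) = -533870182692/77364515 - 4105925/931767 = -497760271412628139/72085702048005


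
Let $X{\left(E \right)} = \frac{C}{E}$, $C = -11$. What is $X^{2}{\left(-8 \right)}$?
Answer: $\frac{121}{64} \approx 1.8906$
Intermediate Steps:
$X{\left(E \right)} = - \frac{11}{E}$
$X^{2}{\left(-8 \right)} = \left(- \frac{11}{-8}\right)^{2} = \left(\left(-11\right) \left(- \frac{1}{8}\right)\right)^{2} = \left(\frac{11}{8}\right)^{2} = \frac{121}{64}$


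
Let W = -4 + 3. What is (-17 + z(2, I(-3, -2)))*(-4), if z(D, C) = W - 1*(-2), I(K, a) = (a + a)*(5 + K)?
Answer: 64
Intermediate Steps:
W = -1
I(K, a) = 2*a*(5 + K) (I(K, a) = (2*a)*(5 + K) = 2*a*(5 + K))
z(D, C) = 1 (z(D, C) = -1 - 1*(-2) = -1 + 2 = 1)
(-17 + z(2, I(-3, -2)))*(-4) = (-17 + 1)*(-4) = -16*(-4) = 64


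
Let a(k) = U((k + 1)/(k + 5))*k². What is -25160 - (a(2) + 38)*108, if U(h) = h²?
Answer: -1437824/49 ≈ -29343.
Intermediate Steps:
a(k) = k²*(1 + k)²/(5 + k)² (a(k) = ((k + 1)/(k + 5))²*k² = ((1 + k)/(5 + k))²*k² = ((1 + k)²/(5 + k)²)*k² = k²*(1 + k)²/(5 + k)²)
-25160 - (a(2) + 38)*108 = -25160 - (2²*(1 + 2)²/(5 + 2)² + 38)*108 = -25160 - (4*3²/7² + 38)*108 = -25160 - (4*9*(1/49) + 38)*108 = -25160 - (36/49 + 38)*108 = -25160 - 1898*108/49 = -25160 - 1*204984/49 = -25160 - 204984/49 = -1437824/49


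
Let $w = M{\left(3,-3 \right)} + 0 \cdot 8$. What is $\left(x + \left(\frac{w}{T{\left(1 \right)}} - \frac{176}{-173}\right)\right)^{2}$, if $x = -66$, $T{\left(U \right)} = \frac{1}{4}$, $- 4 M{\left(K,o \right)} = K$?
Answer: $\frac{138321121}{29929} \approx 4621.6$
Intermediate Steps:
$M{\left(K,o \right)} = - \frac{K}{4}$
$T{\left(U \right)} = \frac{1}{4}$
$w = - \frac{3}{4}$ ($w = \left(- \frac{1}{4}\right) 3 + 0 \cdot 8 = - \frac{3}{4} + 0 = - \frac{3}{4} \approx -0.75$)
$\left(x + \left(\frac{w}{T{\left(1 \right)}} - \frac{176}{-173}\right)\right)^{2} = \left(-66 - \left(3 - \frac{176}{173}\right)\right)^{2} = \left(-66 - \frac{343}{173}\right)^{2} = \left(- \frac{11761}{173}\right)^{2} = \frac{138321121}{29929}$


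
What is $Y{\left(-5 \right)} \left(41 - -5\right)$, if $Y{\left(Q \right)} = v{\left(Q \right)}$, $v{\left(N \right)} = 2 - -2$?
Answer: $184$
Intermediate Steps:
$v{\left(N \right)} = 4$ ($v{\left(N \right)} = 2 + 2 = 4$)
$Y{\left(Q \right)} = 4$
$Y{\left(-5 \right)} \left(41 - -5\right) = 4 \left(41 - -5\right) = 4 \left(41 + \left(-4 + 9\right)\right) = 4 \left(41 + 5\right) = 4 \cdot 46 = 184$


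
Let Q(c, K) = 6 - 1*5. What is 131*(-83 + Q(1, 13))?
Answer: -10742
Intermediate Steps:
Q(c, K) = 1 (Q(c, K) = 6 - 5 = 1)
131*(-83 + Q(1, 13)) = 131*(-83 + 1) = 131*(-82) = -10742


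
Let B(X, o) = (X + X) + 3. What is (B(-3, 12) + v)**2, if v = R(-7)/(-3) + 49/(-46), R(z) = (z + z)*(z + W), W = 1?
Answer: 2175625/2116 ≈ 1028.2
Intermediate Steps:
R(z) = 2*z*(1 + z) (R(z) = (z + z)*(z + 1) = (2*z)*(1 + z) = 2*z*(1 + z))
B(X, o) = 3 + 2*X (B(X, o) = 2*X + 3 = 3 + 2*X)
v = -1337/46 (v = (2*(-7)*(1 - 7))/(-3) + 49/(-46) = (2*(-7)*(-6))*(-1/3) + 49*(-1/46) = 84*(-1/3) - 49/46 = -28 - 49/46 = -1337/46 ≈ -29.065)
(B(-3, 12) + v)**2 = ((3 + 2*(-3)) - 1337/46)**2 = ((3 - 6) - 1337/46)**2 = (-3 - 1337/46)**2 = (-1475/46)**2 = 2175625/2116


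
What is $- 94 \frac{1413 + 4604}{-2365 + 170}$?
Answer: $\frac{565598}{2195} \approx 257.68$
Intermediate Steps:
$- 94 \frac{1413 + 4604}{-2365 + 170} = - 94 \frac{6017}{-2195} = - 94 \cdot 6017 \left(- \frac{1}{2195}\right) = \left(-94\right) \left(- \frac{6017}{2195}\right) = \frac{565598}{2195}$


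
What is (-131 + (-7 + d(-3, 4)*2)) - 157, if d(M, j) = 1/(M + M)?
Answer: -886/3 ≈ -295.33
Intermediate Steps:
d(M, j) = 1/(2*M)
(-131 + (-7 + d(-3, 4)*2)) - 157 = (-131 + (-7 + ((1/2)/(-3))*2)) - 157 = (-131 + (-7 + ((1/2)*(-1/3))*2)) - 157 = (-131 + (-7 - 1/6*2)) - 157 = (-131 + (-7 - 1/3)) - 157 = (-131 - 22/3) - 157 = -415/3 - 157 = -886/3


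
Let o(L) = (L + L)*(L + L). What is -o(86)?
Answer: -29584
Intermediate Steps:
o(L) = 4*L² (o(L) = (2*L)*(2*L) = 4*L²)
-o(86) = -4*86² = -4*7396 = -1*29584 = -29584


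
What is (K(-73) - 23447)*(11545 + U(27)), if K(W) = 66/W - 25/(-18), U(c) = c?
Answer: -178259259706/657 ≈ -2.7132e+8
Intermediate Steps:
K(W) = 25/18 + 66/W (K(W) = 66/W - 25*(-1/18) = 66/W + 25/18 = 25/18 + 66/W)
(K(-73) - 23447)*(11545 + U(27)) = ((25/18 + 66/(-73)) - 23447)*(11545 + 27) = ((25/18 + 66*(-1/73)) - 23447)*11572 = ((25/18 - 66/73) - 23447)*11572 = (637/1314 - 23447)*11572 = -30808721/1314*11572 = -178259259706/657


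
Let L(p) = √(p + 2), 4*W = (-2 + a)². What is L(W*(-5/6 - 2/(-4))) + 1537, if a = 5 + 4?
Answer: 1537 + 5*I*√3/6 ≈ 1537.0 + 1.4434*I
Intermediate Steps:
a = 9
W = 49/4 (W = (-2 + 9)²/4 = (¼)*7² = (¼)*49 = 49/4 ≈ 12.250)
L(p) = √(2 + p)
L(W*(-5/6 - 2/(-4))) + 1537 = √(2 + 49*(-5/6 - 2/(-4))/4) + 1537 = √(2 + 49*(-5*⅙ - 2*(-¼))/4) + 1537 = √(2 + 49*(-⅚ + ½)/4) + 1537 = √(2 + (49/4)*(-⅓)) + 1537 = √(2 - 49/12) + 1537 = √(-25/12) + 1537 = 5*I*√3/6 + 1537 = 1537 + 5*I*√3/6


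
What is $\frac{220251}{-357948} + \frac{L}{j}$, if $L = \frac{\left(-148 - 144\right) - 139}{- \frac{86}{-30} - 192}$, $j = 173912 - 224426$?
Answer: $- \frac{1753671803141}{2849827223148} \approx -0.61536$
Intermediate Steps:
$j = -50514$
$L = \frac{6465}{2837}$ ($L = \frac{\left(-148 - 144\right) - 139}{\left(-86\right) \left(- \frac{1}{30}\right) - 192} = \frac{-292 - 139}{\frac{43}{15} - 192} = - \frac{431}{- \frac{2837}{15}} = \left(-431\right) \left(- \frac{15}{2837}\right) = \frac{6465}{2837} \approx 2.2788$)
$\frac{220251}{-357948} + \frac{L}{j} = \frac{220251}{-357948} + \frac{6465}{2837 \left(-50514\right)} = 220251 \left(- \frac{1}{357948}\right) + \frac{6465}{2837} \left(- \frac{1}{50514}\right) = - \frac{73417}{119316} - \frac{2155}{47769406} = - \frac{1753671803141}{2849827223148}$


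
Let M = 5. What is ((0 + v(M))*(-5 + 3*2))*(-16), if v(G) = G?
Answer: -80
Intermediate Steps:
((0 + v(M))*(-5 + 3*2))*(-16) = ((0 + 5)*(-5 + 3*2))*(-16) = (5*(-5 + 6))*(-16) = (5*1)*(-16) = 5*(-16) = -80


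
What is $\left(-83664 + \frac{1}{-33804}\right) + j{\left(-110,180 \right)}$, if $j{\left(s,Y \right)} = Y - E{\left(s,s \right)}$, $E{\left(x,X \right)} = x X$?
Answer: $- \frac{3231121537}{33804} \approx -95584.0$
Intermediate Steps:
$E{\left(x,X \right)} = X x$
$j{\left(s,Y \right)} = Y - s^{2}$ ($j{\left(s,Y \right)} = Y - s s = Y - s^{2}$)
$\left(-83664 + \frac{1}{-33804}\right) + j{\left(-110,180 \right)} = \left(-83664 + \frac{1}{-33804}\right) + \left(180 - \left(-110\right)^{2}\right) = \left(-83664 - \frac{1}{33804}\right) + \left(180 - 12100\right) = - \frac{2828177857}{33804} + \left(180 - 12100\right) = - \frac{2828177857}{33804} - 11920 = - \frac{3231121537}{33804}$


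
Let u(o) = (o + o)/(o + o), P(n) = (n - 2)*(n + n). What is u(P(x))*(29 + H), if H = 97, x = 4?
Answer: 126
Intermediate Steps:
P(n) = 2*n*(-2 + n) (P(n) = (-2 + n)*(2*n) = 2*n*(-2 + n))
u(o) = 1 (u(o) = (2*o)/((2*o)) = (2*o)*(1/(2*o)) = 1)
u(P(x))*(29 + H) = 1*(29 + 97) = 1*126 = 126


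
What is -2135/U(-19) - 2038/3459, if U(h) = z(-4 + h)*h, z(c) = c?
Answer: -8275571/1511583 ≈ -5.4748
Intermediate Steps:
U(h) = h*(-4 + h) (U(h) = (-4 + h)*h = h*(-4 + h))
-2135/U(-19) - 2038/3459 = -2135*(-1/(19*(-4 - 19))) - 2038/3459 = -2135/((-19*(-23))) - 2038*1/3459 = -2135/437 - 2038/3459 = -8275571/1511583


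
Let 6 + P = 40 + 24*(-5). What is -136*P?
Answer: 11696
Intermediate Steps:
P = -86 (P = -6 + (40 + 24*(-5)) = -6 + (40 - 120) = -6 - 80 = -86)
-136*P = -136*(-86) = 11696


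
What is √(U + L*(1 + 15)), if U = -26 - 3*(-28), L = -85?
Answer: I*√1302 ≈ 36.083*I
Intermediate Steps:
U = 58 (U = -26 + 84 = 58)
√(U + L*(1 + 15)) = √(58 - 85*(1 + 15)) = √(58 - 85*16) = √(58 - 1360) = √(-1302) = I*√1302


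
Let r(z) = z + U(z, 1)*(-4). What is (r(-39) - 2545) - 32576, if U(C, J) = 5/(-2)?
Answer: -35150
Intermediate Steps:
U(C, J) = -5/2 (U(C, J) = 5*(-½) = -5/2)
r(z) = 10 + z (r(z) = z - 5/2*(-4) = z + 10 = 10 + z)
(r(-39) - 2545) - 32576 = ((10 - 39) - 2545) - 32576 = (-29 - 2545) - 32576 = -2574 - 32576 = -35150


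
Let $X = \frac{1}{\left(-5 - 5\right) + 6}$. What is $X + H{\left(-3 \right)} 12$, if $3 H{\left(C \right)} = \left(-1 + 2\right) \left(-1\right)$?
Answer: $- \frac{17}{4} \approx -4.25$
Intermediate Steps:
$H{\left(C \right)} = - \frac{1}{3}$ ($H{\left(C \right)} = \frac{\left(-1 + 2\right) \left(-1\right)}{3} = \frac{1 \left(-1\right)}{3} = \frac{1}{3} \left(-1\right) = - \frac{1}{3}$)
$X = - \frac{1}{4}$ ($X = \frac{1}{-10 + 6} = \frac{1}{-4} = - \frac{1}{4} \approx -0.25$)
$X + H{\left(-3 \right)} 12 = - \frac{1}{4} - 4 = - \frac{17}{4}$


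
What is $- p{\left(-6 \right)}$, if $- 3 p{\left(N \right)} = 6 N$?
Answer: $-12$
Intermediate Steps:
$p{\left(N \right)} = - 2 N$ ($p{\left(N \right)} = - \frac{6 N}{3} = - 2 N$)
$- p{\left(-6 \right)} = - \left(-2\right) \left(-6\right) = \left(-1\right) 12 = -12$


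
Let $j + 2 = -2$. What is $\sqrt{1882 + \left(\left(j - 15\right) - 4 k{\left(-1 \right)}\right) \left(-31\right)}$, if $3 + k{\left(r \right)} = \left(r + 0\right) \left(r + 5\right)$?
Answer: $\sqrt{1603} \approx 40.037$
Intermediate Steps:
$j = -4$ ($j = -2 - 2 = -4$)
$k{\left(r \right)} = -3 + r \left(5 + r\right)$ ($k{\left(r \right)} = -3 + \left(r + 0\right) \left(r + 5\right) = -3 + r \left(5 + r\right)$)
$\sqrt{1882 + \left(\left(j - 15\right) - 4 k{\left(-1 \right)}\right) \left(-31\right)} = \sqrt{1882 + \left(\left(-4 - 15\right) - 4 \left(-3 + \left(-1\right)^{2} + 5 \left(-1\right)\right)\right) \left(-31\right)} = \sqrt{1882 + \left(\left(-4 - 15\right) - 4 \left(-3 + 1 - 5\right)\right) \left(-31\right)} = \sqrt{1882 + \left(-19 - -28\right) \left(-31\right)} = \sqrt{1882 + \left(-19 + 28\right) \left(-31\right)} = \sqrt{1882 + 9 \left(-31\right)} = \sqrt{1882 - 279} = \sqrt{1603}$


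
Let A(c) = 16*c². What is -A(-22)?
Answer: -7744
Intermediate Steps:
-A(-22) = -16*(-22)² = -16*484 = -1*7744 = -7744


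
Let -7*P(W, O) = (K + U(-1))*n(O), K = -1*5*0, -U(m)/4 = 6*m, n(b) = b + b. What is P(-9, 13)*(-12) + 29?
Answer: 7691/7 ≈ 1098.7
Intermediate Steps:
n(b) = 2*b
U(m) = -24*m
K = 0 (K = -5*0 = 0)
P(W, O) = -48*O/7 (P(W, O) = -(0 - 24*(-1))*2*O/7 = -(0 + 24)*2*O/7 = -24*2*O/7 = -48*O/7)
P(-9, 13)*(-12) + 29 = -48/7*13*(-12) + 29 = -624/7*(-12) + 29 = 7488/7 + 29 = 7691/7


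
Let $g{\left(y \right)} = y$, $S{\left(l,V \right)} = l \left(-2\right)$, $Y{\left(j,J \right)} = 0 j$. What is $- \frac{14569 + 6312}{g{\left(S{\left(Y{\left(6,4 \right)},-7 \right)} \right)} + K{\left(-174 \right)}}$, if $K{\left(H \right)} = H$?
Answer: $\frac{20881}{174} \approx 120.01$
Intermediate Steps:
$Y{\left(j,J \right)} = 0$
$S{\left(l,V \right)} = - 2 l$
$- \frac{14569 + 6312}{g{\left(S{\left(Y{\left(6,4 \right)},-7 \right)} \right)} + K{\left(-174 \right)}} = - \frac{14569 + 6312}{\left(-2\right) 0 - 174} = - \frac{20881}{0 - 174} = - \frac{20881}{-174} = - \frac{20881 \left(-1\right)}{174} = \left(-1\right) \left(- \frac{20881}{174}\right) = \frac{20881}{174}$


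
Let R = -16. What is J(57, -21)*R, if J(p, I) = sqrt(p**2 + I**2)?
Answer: -48*sqrt(410) ≈ -971.93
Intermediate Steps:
J(p, I) = sqrt(I**2 + p**2)
J(57, -21)*R = sqrt((-21)**2 + 57**2)*(-16) = sqrt(441 + 3249)*(-16) = sqrt(3690)*(-16) = (3*sqrt(410))*(-16) = -48*sqrt(410)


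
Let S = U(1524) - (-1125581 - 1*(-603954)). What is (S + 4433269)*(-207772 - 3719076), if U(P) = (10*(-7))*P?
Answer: -19038207303168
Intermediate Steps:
U(P) = -70*P
S = 414947 (S = -70*1524 - (-1125581 - 1*(-603954)) = -106680 - (-1125581 + 603954) = -106680 - 1*(-521627) = -106680 + 521627 = 414947)
(S + 4433269)*(-207772 - 3719076) = (414947 + 4433269)*(-207772 - 3719076) = 4848216*(-3926848) = -19038207303168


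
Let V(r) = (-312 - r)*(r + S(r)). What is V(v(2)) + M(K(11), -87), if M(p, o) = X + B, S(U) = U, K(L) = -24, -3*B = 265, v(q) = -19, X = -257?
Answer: 32366/3 ≈ 10789.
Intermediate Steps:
B = -265/3 (B = -⅓*265 = -265/3 ≈ -88.333)
M(p, o) = -1036/3 (M(p, o) = -257 - 265/3 = -1036/3)
V(r) = 2*r*(-312 - r) (V(r) = (-312 - r)*(r + r) = (-312 - r)*(2*r) = 2*r*(-312 - r))
V(v(2)) + M(K(11), -87) = 2*(-19)*(-312 - 1*(-19)) - 1036/3 = 2*(-19)*(-312 + 19) - 1036/3 = 2*(-19)*(-293) - 1036/3 = 11134 - 1036/3 = 32366/3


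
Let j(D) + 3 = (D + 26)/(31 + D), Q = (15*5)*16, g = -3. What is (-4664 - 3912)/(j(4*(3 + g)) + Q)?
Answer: -265856/37133 ≈ -7.1596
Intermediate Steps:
Q = 1200 (Q = 75*16 = 1200)
j(D) = -3 + (26 + D)/(31 + D) (j(D) = -3 + (D + 26)/(31 + D) = -3 + (26 + D)/(31 + D))
(-4664 - 3912)/(j(4*(3 + g)) + Q) = (-4664 - 3912)/((-67 - 8*(3 - 3))/(31 + 4*(3 - 3)) + 1200) = -8576/((-67 - 8*0)/(31 + 4*0) + 1200) = -8576/((-67 - 2*0)/(31 + 0) + 1200) = -8576/((-67 + 0)/31 + 1200) = -8576/((1/31)*(-67) + 1200) = -8576/(-67/31 + 1200) = -8576/37133/31 = -8576*31/37133 = -265856/37133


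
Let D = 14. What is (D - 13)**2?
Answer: 1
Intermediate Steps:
(D - 13)**2 = (14 - 13)**2 = 1**2 = 1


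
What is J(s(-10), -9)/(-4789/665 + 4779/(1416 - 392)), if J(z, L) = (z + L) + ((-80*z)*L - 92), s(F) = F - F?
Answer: 68776960/1725901 ≈ 39.850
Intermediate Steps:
s(F) = 0
J(z, L) = -92 + L + z - 80*L*z (J(z, L) = (L + z) + (-80*L*z - 92) = (L + z) + (-92 - 80*L*z) = -92 + L + z - 80*L*z)
J(s(-10), -9)/(-4789/665 + 4779/(1416 - 392)) = (-92 - 9 + 0 - 80*(-9)*0)/(-4789/665 + 4779/(1416 - 392)) = (-92 - 9 + 0 + 0)/(-4789*1/665 + 4779/1024) = -101/(-4789/665 + 4779*(1/1024)) = -101/(-4789/665 + 4779/1024) = -101/(-1725901/680960) = -101*(-680960/1725901) = 68776960/1725901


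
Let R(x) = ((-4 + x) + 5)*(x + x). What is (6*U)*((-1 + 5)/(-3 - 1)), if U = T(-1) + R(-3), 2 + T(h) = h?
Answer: -54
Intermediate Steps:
T(h) = -2 + h
R(x) = 2*x*(1 + x) (R(x) = (1 + x)*(2*x) = 2*x*(1 + x))
U = 9 (U = (-2 - 1) + 2*(-3)*(1 - 3) = -3 + 2*(-3)*(-2) = -3 + 12 = 9)
(6*U)*((-1 + 5)/(-3 - 1)) = (6*9)*((-1 + 5)/(-3 - 1)) = 54*(4/(-4)) = 54*(4*(-¼)) = 54*(-1) = -54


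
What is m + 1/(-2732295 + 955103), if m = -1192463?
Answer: -2119235703897/1777192 ≈ -1.1925e+6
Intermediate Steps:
m + 1/(-2732295 + 955103) = -1192463 + 1/(-2732295 + 955103) = -1192463 + 1/(-1777192) = -1192463 - 1/1777192 = -2119235703897/1777192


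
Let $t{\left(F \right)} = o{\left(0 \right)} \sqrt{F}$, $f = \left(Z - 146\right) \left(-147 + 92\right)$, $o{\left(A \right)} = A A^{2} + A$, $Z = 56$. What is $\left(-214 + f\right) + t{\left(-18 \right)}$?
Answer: $4736$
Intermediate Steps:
$o{\left(A \right)} = A + A^{3}$ ($o{\left(A \right)} = A^{3} + A = A + A^{3}$)
$f = 4950$ ($f = \left(56 - 146\right) \left(-147 + 92\right) = \left(-90\right) \left(-55\right) = 4950$)
$t{\left(F \right)} = 0$ ($t{\left(F \right)} = \left(0 + 0^{3}\right) \sqrt{F} = \left(0 + 0\right) \sqrt{F} = 0 \sqrt{F} = 0$)
$\left(-214 + f\right) + t{\left(-18 \right)} = \left(-214 + 4950\right) + 0 = 4736 + 0 = 4736$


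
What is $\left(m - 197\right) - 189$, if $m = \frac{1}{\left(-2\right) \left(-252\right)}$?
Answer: $- \frac{194543}{504} \approx -386.0$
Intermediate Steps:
$m = \frac{1}{504} \approx 0.0019841$
$\left(m - 197\right) - 189 = \left(\frac{1}{504} - 197\right) - 189 = - \frac{99287}{504} - 189 = - \frac{194543}{504}$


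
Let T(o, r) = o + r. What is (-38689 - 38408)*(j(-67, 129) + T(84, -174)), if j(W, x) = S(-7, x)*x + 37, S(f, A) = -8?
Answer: 83650245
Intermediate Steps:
j(W, x) = 37 - 8*x (j(W, x) = -8*x + 37 = 37 - 8*x)
(-38689 - 38408)*(j(-67, 129) + T(84, -174)) = (-38689 - 38408)*((37 - 8*129) + (84 - 174)) = -77097*((37 - 1032) - 90) = -77097*(-995 - 90) = -77097*(-1085) = 83650245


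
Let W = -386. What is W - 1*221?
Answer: -607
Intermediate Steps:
W - 1*221 = -386 - 1*221 = -386 - 221 = -607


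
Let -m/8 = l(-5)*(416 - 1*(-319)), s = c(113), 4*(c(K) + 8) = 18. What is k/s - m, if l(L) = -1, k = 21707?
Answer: -12082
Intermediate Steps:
c(K) = -7/2 (c(K) = -8 + (¼)*18 = -8 + 9/2 = -7/2)
s = -7/2 ≈ -3.5000
m = 5880 (m = -(-8)*(416 - 1*(-319)) = -(-8)*(416 + 319) = -(-8)*735 = -8*(-735) = 5880)
k/s - m = 21707/(-7/2) - 1*5880 = 21707*(-2/7) - 5880 = -6202 - 5880 = -12082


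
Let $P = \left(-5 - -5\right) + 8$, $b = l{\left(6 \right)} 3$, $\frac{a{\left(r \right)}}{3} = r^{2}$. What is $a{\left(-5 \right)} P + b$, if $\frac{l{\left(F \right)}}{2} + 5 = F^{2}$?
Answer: $786$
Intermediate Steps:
$a{\left(r \right)} = 3 r^{2}$
$l{\left(F \right)} = -10 + 2 F^{2}$
$b = 186$ ($b = \left(-10 + 2 \cdot 6^{2}\right) 3 = \left(-10 + 2 \cdot 36\right) 3 = \left(-10 + 72\right) 3 = 62 \cdot 3 = 186$)
$P = 8$ ($P = \left(-5 + 5\right) + 8 = 0 + 8 = 8$)
$a{\left(-5 \right)} P + b = 3 \left(-5\right)^{2} \cdot 8 + 186 = 3 \cdot 25 \cdot 8 + 186 = 75 \cdot 8 + 186 = 600 + 186 = 786$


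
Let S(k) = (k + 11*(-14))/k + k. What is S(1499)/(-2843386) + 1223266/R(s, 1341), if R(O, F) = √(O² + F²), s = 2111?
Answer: -1124173/2131117807 + 611633*√6254602/3127301 ≈ 489.13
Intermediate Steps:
S(k) = k + (-154 + k)/k (S(k) = (k - 154)/k + k = (-154 + k)/k + k = k + (-154 + k)/k)
R(O, F) = √(F² + O²)
S(1499)/(-2843386) + 1223266/R(s, 1341) = (1 + 1499 - 154/1499)/(-2843386) + 1223266/(√(1341² + 2111²)) = (1 + 1499 - 154*1/1499)*(-1/2843386) + 1223266/(√(1798281 + 4456321)) = (1 + 1499 - 154/1499)*(-1/2843386) + 1223266/(√6254602) = (2248346/1499)*(-1/2843386) + 1223266*(√6254602/6254602) = -1124173/2131117807 + 611633*√6254602/3127301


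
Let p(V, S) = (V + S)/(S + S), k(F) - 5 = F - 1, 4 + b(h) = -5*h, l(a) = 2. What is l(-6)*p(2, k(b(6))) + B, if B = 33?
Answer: 509/15 ≈ 33.933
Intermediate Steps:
b(h) = -4 - 5*h
k(F) = 4 + F (k(F) = 5 + (F - 1) = 5 + (-1 + F) = 4 + F)
p(V, S) = (S + V)/(2*S) (p(V, S) = (S + V)/((2*S)) = (S + V)*(1/(2*S)) = (S + V)/(2*S))
l(-6)*p(2, k(b(6))) + B = 2*(((4 + (-4 - 5*6)) + 2)/(2*(4 + (-4 - 5*6)))) + 33 = 2*(((4 + (-4 - 30)) + 2)/(2*(4 + (-4 - 30)))) + 33 = 2*(((4 - 34) + 2)/(2*(4 - 34))) + 33 = 2*((½)*(-30 + 2)/(-30)) + 33 = 2*((½)*(-1/30)*(-28)) + 33 = 2*(7/15) + 33 = 14/15 + 33 = 509/15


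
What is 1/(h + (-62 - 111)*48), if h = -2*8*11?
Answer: -1/8480 ≈ -0.00011792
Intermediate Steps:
h = -176 (h = -16*11 = -176)
1/(h + (-62 - 111)*48) = 1/(-176 + (-62 - 111)*48) = 1/(-176 - 173*48) = 1/(-176 - 8304) = 1/(-8480) = -1/8480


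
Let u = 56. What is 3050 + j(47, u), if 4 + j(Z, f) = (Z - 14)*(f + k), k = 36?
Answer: 6082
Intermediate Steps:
j(Z, f) = -4 + (-14 + Z)*(36 + f) (j(Z, f) = -4 + (Z - 14)*(f + 36) = -4 + (-14 + Z)*(36 + f))
3050 + j(47, u) = 3050 + (-508 - 14*56 + 36*47 + 47*56) = 3050 + (-508 - 784 + 1692 + 2632) = 3050 + 3032 = 6082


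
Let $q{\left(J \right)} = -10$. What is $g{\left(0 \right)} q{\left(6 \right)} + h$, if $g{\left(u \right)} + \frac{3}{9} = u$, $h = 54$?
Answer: $\frac{172}{3} \approx 57.333$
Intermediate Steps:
$g{\left(u \right)} = - \frac{1}{3} + u$
$g{\left(0 \right)} q{\left(6 \right)} + h = \left(- \frac{1}{3} + 0\right) \left(-10\right) + 54 = \left(- \frac{1}{3}\right) \left(-10\right) + 54 = \frac{10}{3} + 54 = \frac{172}{3}$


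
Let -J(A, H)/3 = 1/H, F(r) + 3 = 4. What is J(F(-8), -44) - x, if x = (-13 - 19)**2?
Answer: -45053/44 ≈ -1023.9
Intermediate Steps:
F(r) = 1 (F(r) = -3 + 4 = 1)
J(A, H) = -3/H
x = 1024 (x = (-32)**2 = 1024)
J(F(-8), -44) - x = -3/(-44) - 1*1024 = -3*(-1/44) - 1024 = 3/44 - 1024 = -45053/44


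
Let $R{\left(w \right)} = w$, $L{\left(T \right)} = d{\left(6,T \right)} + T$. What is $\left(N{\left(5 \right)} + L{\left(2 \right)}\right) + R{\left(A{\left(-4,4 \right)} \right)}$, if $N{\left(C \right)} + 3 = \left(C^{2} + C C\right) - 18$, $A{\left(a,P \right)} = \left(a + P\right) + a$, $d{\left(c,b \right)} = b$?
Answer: $29$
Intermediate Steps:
$L{\left(T \right)} = 2 T$ ($L{\left(T \right)} = T + T = 2 T$)
$A{\left(a,P \right)} = P + 2 a$ ($A{\left(a,P \right)} = \left(P + a\right) + a = P + 2 a$)
$N{\left(C \right)} = -21 + 2 C^{2}$ ($N{\left(C \right)} = -3 - \left(18 - C^{2} - C C\right) = -3 + \left(\left(C^{2} + C^{2}\right) - 18\right) = -3 + \left(2 C^{2} - 18\right) = -3 + \left(-18 + 2 C^{2}\right) = -21 + 2 C^{2}$)
$\left(N{\left(5 \right)} + L{\left(2 \right)}\right) + R{\left(A{\left(-4,4 \right)} \right)} = \left(\left(-21 + 2 \cdot 5^{2}\right) + 2 \cdot 2\right) + \left(4 + 2 \left(-4\right)\right) = \left(\left(-21 + 2 \cdot 25\right) + 4\right) + \left(4 - 8\right) = \left(\left(-21 + 50\right) + 4\right) - 4 = \left(29 + 4\right) - 4 = 33 - 4 = 29$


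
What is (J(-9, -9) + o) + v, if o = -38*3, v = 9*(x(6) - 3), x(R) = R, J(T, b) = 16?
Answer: -71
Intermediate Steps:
v = 27 (v = 9*(6 - 3) = 9*3 = 27)
o = -114 (o = -1*114 = -114)
(J(-9, -9) + o) + v = (16 - 114) + 27 = -98 + 27 = -71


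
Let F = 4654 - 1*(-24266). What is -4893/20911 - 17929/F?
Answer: -516418879/604746120 ≈ -0.85394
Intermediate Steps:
F = 28920 (F = 4654 + 24266 = 28920)
-4893/20911 - 17929/F = -4893/20911 - 17929/28920 = -516418879/604746120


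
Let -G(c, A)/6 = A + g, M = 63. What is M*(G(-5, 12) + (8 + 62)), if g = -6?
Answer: 2142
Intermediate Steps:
G(c, A) = 36 - 6*A (G(c, A) = -6*(A - 6) = -6*(-6 + A) = 36 - 6*A)
M*(G(-5, 12) + (8 + 62)) = 63*((36 - 6*12) + (8 + 62)) = 63*((36 - 72) + 70) = 63*(-36 + 70) = 63*34 = 2142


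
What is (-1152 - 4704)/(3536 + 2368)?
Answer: -122/123 ≈ -0.99187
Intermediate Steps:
(-1152 - 4704)/(3536 + 2368) = -5856/5904 = -5856*1/5904 = -122/123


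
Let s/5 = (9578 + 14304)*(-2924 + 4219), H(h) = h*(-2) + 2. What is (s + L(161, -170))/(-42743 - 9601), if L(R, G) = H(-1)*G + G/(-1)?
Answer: -19329430/6543 ≈ -2954.2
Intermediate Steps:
H(h) = 2 - 2*h (H(h) = -2*h + 2 = 2 - 2*h)
s = 154635950 (s = 5*((9578 + 14304)*(-2924 + 4219)) = 5*(23882*1295) = 5*30927190 = 154635950)
L(R, G) = 3*G (L(R, G) = (2 - 2*(-1))*G + G/(-1) = (2 + 2)*G + G*(-1) = 4*G - G = 3*G)
(s + L(161, -170))/(-42743 - 9601) = (154635950 + 3*(-170))/(-42743 - 9601) = (154635950 - 510)/(-52344) = 154635440*(-1/52344) = -19329430/6543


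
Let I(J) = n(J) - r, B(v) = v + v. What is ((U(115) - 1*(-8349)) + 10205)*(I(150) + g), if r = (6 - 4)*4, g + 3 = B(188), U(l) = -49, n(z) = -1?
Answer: 6735820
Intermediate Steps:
B(v) = 2*v
g = 373 (g = -3 + 2*188 = -3 + 376 = 373)
r = 8 (r = 2*4 = 8)
I(J) = -9 (I(J) = -1 - 1*8 = -1 - 8 = -9)
((U(115) - 1*(-8349)) + 10205)*(I(150) + g) = ((-49 - 1*(-8349)) + 10205)*(-9 + 373) = ((-49 + 8349) + 10205)*364 = (8300 + 10205)*364 = 18505*364 = 6735820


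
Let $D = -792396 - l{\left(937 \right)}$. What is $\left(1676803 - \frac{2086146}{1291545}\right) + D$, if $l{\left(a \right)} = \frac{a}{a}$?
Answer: $\frac{126916451236}{143505} \approx 8.844 \cdot 10^{5}$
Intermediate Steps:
$l{\left(a \right)} = 1$
$D = -792397$ ($D = -792396 - 1 = -792397$)
$\left(1676803 - \frac{2086146}{1291545}\right) + D = \left(1676803 - \frac{2086146}{1291545}\right) - 792397 = \left(1676803 - \frac{231794}{143505}\right) - 792397 = \frac{240629382721}{143505} - 792397 = \frac{126916451236}{143505}$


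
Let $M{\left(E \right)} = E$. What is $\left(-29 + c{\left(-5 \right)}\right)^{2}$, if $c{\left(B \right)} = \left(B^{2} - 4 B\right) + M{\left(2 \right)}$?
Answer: $324$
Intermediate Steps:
$c{\left(B \right)} = 2 + B^{2} - 4 B$ ($c{\left(B \right)} = \left(B^{2} - 4 B\right) + 2 = 2 + B^{2} - 4 B$)
$\left(-29 + c{\left(-5 \right)}\right)^{2} = \left(-29 + \left(2 + \left(-5\right)^{2} - -20\right)\right)^{2} = \left(-29 + \left(2 + 25 + 20\right)\right)^{2} = \left(-29 + 47\right)^{2} = 18^{2} = 324$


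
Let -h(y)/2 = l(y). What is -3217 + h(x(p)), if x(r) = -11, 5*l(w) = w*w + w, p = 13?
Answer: -3261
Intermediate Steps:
l(w) = w/5 + w²/5 (l(w) = (w*w + w)/5 = (w² + w)/5 = (w + w²)/5 = w/5 + w²/5)
h(y) = -2*y*(1 + y)/5
-3217 + h(x(p)) = -3217 - ⅖*(-11)*(1 - 11) = -3217 - ⅖*(-11)*(-10) = -3217 - 44 = -3261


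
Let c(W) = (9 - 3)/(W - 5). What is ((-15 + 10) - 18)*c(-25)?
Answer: 23/5 ≈ 4.6000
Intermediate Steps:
c(W) = 6/(-5 + W)
((-15 + 10) - 18)*c(-25) = ((-15 + 10) - 18)*(6/(-5 - 25)) = (-5 - 18)*(6/(-30)) = -138*(-1)/30 = -23*(-⅕) = 23/5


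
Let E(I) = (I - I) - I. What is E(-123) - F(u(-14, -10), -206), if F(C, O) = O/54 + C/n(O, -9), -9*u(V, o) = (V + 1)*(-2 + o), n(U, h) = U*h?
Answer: 117566/927 ≈ 126.82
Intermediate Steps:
u(V, o) = -(1 + V)*(-2 + o)/9 (u(V, o) = -(V + 1)*(-2 + o)/9 = -(1 + V)*(-2 + o)/9)
E(I) = -I (E(I) = 0 - I = -I)
F(C, O) = O/54 - C/(9*O) (F(C, O) = O/54 + C/((O*(-9))) = O*(1/54) + C/((-9*O)) = O/54 + C*(-1/(9*O)) = O/54 - C/(9*O))
E(-123) - F(u(-14, -10), -206) = -1*(-123) - ((1/54)*(-206) - ⅑*(2/9 - ⅑*(-10) + (2/9)*(-14) - ⅑*(-14)*(-10))/(-206)) = 123 - (-103/27 - ⅑*(2/9 + 10/9 - 28/9 - 140/9)*(-1/206)) = 123 - (-103/27 - ⅑*(-52/3)*(-1/206)) = 123 - (-103/27 - 26/2781) = 123 - 1*(-3545/927) = 123 + 3545/927 = 117566/927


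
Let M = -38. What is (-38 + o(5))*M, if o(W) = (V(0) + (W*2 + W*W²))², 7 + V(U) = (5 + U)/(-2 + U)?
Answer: -1194131/2 ≈ -5.9707e+5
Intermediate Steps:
V(U) = -7 + (5 + U)/(-2 + U)
o(W) = (-19/2 + W³ + 2*W)² (o(W) = ((19 - 6*0)/(-2 + 0) + (W*2 + W*W²))² = ((19 + 0)/(-2) + (2*W + W³))² = (-½*19 + (W³ + 2*W))² = (-19/2 + (W³ + 2*W))² = (-19/2 + W³ + 2*W)²)
(-38 + o(5))*M = (-38 + (-19 + 2*5³ + 4*5)²/4)*(-38) = (-38 + (-19 + 2*125 + 20)²/4)*(-38) = (-38 + (-19 + 250 + 20)²/4)*(-38) = (-38 + (¼)*251²)*(-38) = (-38 + (¼)*63001)*(-38) = (-38 + 63001/4)*(-38) = (62849/4)*(-38) = -1194131/2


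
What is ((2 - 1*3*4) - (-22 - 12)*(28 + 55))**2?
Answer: 7907344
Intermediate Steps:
((2 - 1*3*4) - (-22 - 12)*(28 + 55))**2 = ((2 - 3*4) - (-34)*83)**2 = ((2 - 12) - 1*(-2822))**2 = (-10 + 2822)**2 = 2812**2 = 7907344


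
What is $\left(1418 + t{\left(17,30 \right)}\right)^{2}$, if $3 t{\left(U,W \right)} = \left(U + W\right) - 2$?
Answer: $2053489$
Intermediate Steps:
$t{\left(U,W \right)} = - \frac{2}{3} + \frac{U}{3} + \frac{W}{3}$ ($t{\left(U,W \right)} = \frac{\left(U + W\right) - 2}{3} = \frac{-2 + U + W}{3} = - \frac{2}{3} + \frac{U}{3} + \frac{W}{3}$)
$\left(1418 + t{\left(17,30 \right)}\right)^{2} = \left(1418 + \left(- \frac{2}{3} + \frac{1}{3} \cdot 17 + \frac{1}{3} \cdot 30\right)\right)^{2} = \left(1418 + \left(- \frac{2}{3} + \frac{17}{3} + 10\right)\right)^{2} = \left(1418 + 15\right)^{2} = 1433^{2} = 2053489$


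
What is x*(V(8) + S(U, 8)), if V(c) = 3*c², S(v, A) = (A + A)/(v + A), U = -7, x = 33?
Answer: 6864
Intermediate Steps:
S(v, A) = 2*A/(A + v) (S(v, A) = (2*A)/(A + v) = 2*A/(A + v))
x*(V(8) + S(U, 8)) = 33*(3*8² + 2*8/(8 - 7)) = 33*(3*64 + 2*8/1) = 33*(192 + 2*8*1) = 33*(192 + 16) = 33*208 = 6864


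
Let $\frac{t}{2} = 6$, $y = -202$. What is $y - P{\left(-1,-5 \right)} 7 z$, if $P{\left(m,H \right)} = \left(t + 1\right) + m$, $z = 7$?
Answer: $-790$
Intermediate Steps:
$t = 12$ ($t = 2 \cdot 6 = 12$)
$P{\left(m,H \right)} = 13 + m$ ($P{\left(m,H \right)} = \left(12 + 1\right) + m = 13 + m$)
$y - P{\left(-1,-5 \right)} 7 z = -202 - \left(13 - 1\right) 7 \cdot 7 = -202 - 12 \cdot 7 \cdot 7 = -202 - 84 \cdot 7 = -202 - 588 = -790$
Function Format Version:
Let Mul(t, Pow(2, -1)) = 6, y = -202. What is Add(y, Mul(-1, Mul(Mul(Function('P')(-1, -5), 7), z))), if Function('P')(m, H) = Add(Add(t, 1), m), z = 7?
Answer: -790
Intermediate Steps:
t = 12 (t = Mul(2, 6) = 12)
Function('P')(m, H) = Add(13, m) (Function('P')(m, H) = Add(Add(12, 1), m) = Add(13, m))
Add(y, Mul(-1, Mul(Mul(Function('P')(-1, -5), 7), z))) = Add(-202, Mul(-1, Mul(Mul(Add(13, -1), 7), 7))) = Add(-202, Mul(-1, Mul(Mul(12, 7), 7))) = Add(-202, Mul(-1, Mul(84, 7))) = Add(-202, Mul(-1, 588)) = Add(-202, -588) = -790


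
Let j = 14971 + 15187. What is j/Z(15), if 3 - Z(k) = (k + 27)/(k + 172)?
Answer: 5639546/519 ≈ 10866.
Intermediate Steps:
j = 30158
Z(k) = 3 - (27 + k)/(172 + k) (Z(k) = 3 - (k + 27)/(k + 172) = 3 - (27 + k)/(172 + k))
j/Z(15) = 30158/(((489 + 2*15)/(172 + 15))) = 30158/(((489 + 30)/187)) = 30158/(((1/187)*519)) = 30158/(519/187) = 30158*(187/519) = 5639546/519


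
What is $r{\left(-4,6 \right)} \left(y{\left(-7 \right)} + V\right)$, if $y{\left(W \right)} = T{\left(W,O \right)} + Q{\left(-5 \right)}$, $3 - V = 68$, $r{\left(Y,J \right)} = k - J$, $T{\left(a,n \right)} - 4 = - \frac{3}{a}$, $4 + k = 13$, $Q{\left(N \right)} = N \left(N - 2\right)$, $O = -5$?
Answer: $- \frac{537}{7} \approx -76.714$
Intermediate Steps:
$Q{\left(N \right)} = N \left(-2 + N\right)$
$k = 9$ ($k = -4 + 13 = 9$)
$T{\left(a,n \right)} = 4 - \frac{3}{a}$
$r{\left(Y,J \right)} = 9 - J$
$V = -65$ ($V = 3 - 68 = -65$)
$y{\left(W \right)} = 39 - \frac{3}{W}$ ($y{\left(W \right)} = \left(4 - \frac{3}{W}\right) - 5 \left(-2 - 5\right) = \left(4 - \frac{3}{W}\right) - -35 = \left(4 - \frac{3}{W}\right) + 35 = 39 - \frac{3}{W}$)
$r{\left(-4,6 \right)} \left(y{\left(-7 \right)} + V\right) = \left(9 - 6\right) \left(\left(39 - \frac{3}{-7}\right) - 65\right) = \left(9 - 6\right) \left(\left(39 - - \frac{3}{7}\right) - 65\right) = 3 \left(\left(39 + \frac{3}{7}\right) - 65\right) = 3 \left(\frac{276}{7} - 65\right) = 3 \left(- \frac{179}{7}\right) = - \frac{537}{7}$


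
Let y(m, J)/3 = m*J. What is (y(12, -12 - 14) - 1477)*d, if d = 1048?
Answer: -2528824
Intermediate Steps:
y(m, J) = 3*J*m (y(m, J) = 3*(m*J) = 3*(J*m) = 3*J*m)
(y(12, -12 - 14) - 1477)*d = (3*(-12 - 14)*12 - 1477)*1048 = (3*(-26)*12 - 1477)*1048 = (-936 - 1477)*1048 = -2413*1048 = -2528824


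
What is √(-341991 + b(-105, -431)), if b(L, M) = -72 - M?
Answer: 8*I*√5338 ≈ 584.49*I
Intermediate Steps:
√(-341991 + b(-105, -431)) = √(-341991 + (-72 - 1*(-431))) = √(-341991 + (-72 + 431)) = √(-341991 + 359) = √(-341632) = 8*I*√5338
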